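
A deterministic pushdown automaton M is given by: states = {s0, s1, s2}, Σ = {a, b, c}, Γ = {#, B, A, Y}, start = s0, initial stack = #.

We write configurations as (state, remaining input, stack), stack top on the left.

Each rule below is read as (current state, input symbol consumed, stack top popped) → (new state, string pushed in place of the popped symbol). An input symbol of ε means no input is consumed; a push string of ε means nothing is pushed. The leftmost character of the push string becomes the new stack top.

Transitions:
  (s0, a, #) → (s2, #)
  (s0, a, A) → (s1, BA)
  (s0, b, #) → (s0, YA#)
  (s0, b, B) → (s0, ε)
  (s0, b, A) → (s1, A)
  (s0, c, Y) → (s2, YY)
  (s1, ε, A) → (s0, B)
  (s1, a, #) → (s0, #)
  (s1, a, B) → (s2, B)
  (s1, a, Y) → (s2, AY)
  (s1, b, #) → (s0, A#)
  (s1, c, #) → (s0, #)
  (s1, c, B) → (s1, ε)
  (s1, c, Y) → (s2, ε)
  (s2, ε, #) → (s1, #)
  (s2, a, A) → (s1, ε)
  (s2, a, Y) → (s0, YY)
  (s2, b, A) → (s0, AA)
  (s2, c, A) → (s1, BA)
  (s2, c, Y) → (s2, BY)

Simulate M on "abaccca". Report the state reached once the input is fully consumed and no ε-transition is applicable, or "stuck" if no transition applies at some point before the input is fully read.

(s0, abaccca, #)
  read a, top #: go to s2, push # → (s2, baccca, #)
  ε-move, top #: go to s1, push # → (s1, baccca, #)
  read b, top #: go to s0, push A# → (s0, accca, A#)
  read a, top A: go to s1, push BA → (s1, ccca, BA#)
  read c, top B: go to s1, push ε → (s1, cca, A#)
  ε-move, top A: go to s0, push B → (s0, cca, B#)
No transition for (s0, c, top B); M blocks with input cca remaining.

stuck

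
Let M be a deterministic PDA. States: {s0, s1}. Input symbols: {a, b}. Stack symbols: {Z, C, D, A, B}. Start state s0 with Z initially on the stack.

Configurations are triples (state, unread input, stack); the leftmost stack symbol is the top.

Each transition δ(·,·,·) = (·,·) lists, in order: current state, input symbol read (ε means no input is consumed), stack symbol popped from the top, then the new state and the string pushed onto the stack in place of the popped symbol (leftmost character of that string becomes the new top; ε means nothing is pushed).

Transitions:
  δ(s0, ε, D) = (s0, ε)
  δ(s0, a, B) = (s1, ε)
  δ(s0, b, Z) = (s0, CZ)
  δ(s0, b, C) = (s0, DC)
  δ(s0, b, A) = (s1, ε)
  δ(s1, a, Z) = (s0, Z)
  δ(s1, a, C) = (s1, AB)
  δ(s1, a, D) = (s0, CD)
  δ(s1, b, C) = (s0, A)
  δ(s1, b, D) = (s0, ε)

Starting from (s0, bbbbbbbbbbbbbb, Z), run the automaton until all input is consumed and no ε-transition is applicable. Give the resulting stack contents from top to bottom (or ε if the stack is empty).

CZ

(s0, bbbbbbbbbbbbbb, Z)
  read b, top Z: go to s0, push CZ → (s0, bbbbbbbbbbbbb, CZ)
  read b, top C: go to s0, push DC → (s0, bbbbbbbbbbbb, DCZ)
  ε-move, top D: go to s0, push ε → (s0, bbbbbbbbbbbb, CZ)
  read b, top C: go to s0, push DC → (s0, bbbbbbbbbbb, DCZ)
  ε-move, top D: go to s0, push ε → (s0, bbbbbbbbbbb, CZ)
  read b, top C: go to s0, push DC → (s0, bbbbbbbbbb, DCZ)
  ε-move, top D: go to s0, push ε → (s0, bbbbbbbbbb, CZ)
  read b, top C: go to s0, push DC → (s0, bbbbbbbbb, DCZ)
  ε-move, top D: go to s0, push ε → (s0, bbbbbbbbb, CZ)
  read b, top C: go to s0, push DC → (s0, bbbbbbbb, DCZ)
  ε-move, top D: go to s0, push ε → (s0, bbbbbbbb, CZ)
  read b, top C: go to s0, push DC → (s0, bbbbbbb, DCZ)
  ε-move, top D: go to s0, push ε → (s0, bbbbbbb, CZ)
  read b, top C: go to s0, push DC → (s0, bbbbbb, DCZ)
  ε-move, top D: go to s0, push ε → (s0, bbbbbb, CZ)
  read b, top C: go to s0, push DC → (s0, bbbbb, DCZ)
  ε-move, top D: go to s0, push ε → (s0, bbbbb, CZ)
  read b, top C: go to s0, push DC → (s0, bbbb, DCZ)
  ε-move, top D: go to s0, push ε → (s0, bbbb, CZ)
  read b, top C: go to s0, push DC → (s0, bbb, DCZ)
  ε-move, top D: go to s0, push ε → (s0, bbb, CZ)
  read b, top C: go to s0, push DC → (s0, bb, DCZ)
  ε-move, top D: go to s0, push ε → (s0, bb, CZ)
  read b, top C: go to s0, push DC → (s0, b, DCZ)
  ε-move, top D: go to s0, push ε → (s0, b, CZ)
  read b, top C: go to s0, push DC → (s0, ε, DCZ)
  ε-move, top D: go to s0, push ε → (s0, ε, CZ)
All input consumed in state s0 with stack CZ.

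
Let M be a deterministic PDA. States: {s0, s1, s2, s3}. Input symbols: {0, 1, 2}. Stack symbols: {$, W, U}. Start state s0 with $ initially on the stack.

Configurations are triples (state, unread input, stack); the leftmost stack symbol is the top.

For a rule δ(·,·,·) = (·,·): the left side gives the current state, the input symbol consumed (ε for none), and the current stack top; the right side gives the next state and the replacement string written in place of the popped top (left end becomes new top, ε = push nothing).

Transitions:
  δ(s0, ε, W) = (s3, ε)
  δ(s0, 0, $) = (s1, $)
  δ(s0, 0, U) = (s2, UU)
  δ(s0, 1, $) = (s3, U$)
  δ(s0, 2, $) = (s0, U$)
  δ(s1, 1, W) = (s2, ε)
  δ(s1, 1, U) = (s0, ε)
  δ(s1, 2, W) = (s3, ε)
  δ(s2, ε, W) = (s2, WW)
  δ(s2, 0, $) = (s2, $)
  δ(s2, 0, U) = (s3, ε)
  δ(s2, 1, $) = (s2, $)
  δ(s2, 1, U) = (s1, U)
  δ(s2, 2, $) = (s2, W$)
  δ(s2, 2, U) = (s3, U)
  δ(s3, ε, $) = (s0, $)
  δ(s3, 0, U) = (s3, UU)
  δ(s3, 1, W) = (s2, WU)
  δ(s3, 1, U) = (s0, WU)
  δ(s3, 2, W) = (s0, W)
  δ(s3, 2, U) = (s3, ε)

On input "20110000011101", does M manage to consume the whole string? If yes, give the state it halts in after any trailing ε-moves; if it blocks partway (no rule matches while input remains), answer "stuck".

(s0, 20110000011101, $) ⊢ (s0, 0110000011101, U$) ⊢ (s2, 110000011101, UU$) ⊢ (s1, 10000011101, UU$) ⊢ (s0, 0000011101, U$) ⊢ (s2, 000011101, UU$) ⊢ (s3, 00011101, U$) ⊢ (s3, 0011101, UU$) ⊢ (s3, 011101, UUU$) ⊢ (s3, 11101, UUUU$) ⊢ (s0, 1101, WUUUU$) ⊢ (s3, 1101, UUUU$) ⊢ (s0, 101, WUUUU$) ⊢ (s3, 101, UUUU$) ⊢ (s0, 01, WUUUU$) ⊢ (s3, 01, UUUU$) ⊢ (s3, 1, UUUUU$) ⊢ (s0, ε, WUUUUU$) ⊢ (s3, ε, UUUUU$)
All input consumed; M is in state s3.

s3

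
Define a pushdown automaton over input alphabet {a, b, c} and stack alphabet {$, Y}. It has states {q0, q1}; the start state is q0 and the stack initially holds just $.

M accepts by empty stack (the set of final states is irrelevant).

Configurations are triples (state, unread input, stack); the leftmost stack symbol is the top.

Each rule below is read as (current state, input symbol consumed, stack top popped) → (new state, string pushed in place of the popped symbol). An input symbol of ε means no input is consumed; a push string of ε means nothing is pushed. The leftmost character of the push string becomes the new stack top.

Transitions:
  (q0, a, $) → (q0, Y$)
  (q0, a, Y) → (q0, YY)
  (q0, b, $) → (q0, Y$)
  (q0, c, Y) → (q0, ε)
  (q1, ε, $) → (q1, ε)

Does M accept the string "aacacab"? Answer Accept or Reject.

Reject

No computation consumes all input and empties the stack.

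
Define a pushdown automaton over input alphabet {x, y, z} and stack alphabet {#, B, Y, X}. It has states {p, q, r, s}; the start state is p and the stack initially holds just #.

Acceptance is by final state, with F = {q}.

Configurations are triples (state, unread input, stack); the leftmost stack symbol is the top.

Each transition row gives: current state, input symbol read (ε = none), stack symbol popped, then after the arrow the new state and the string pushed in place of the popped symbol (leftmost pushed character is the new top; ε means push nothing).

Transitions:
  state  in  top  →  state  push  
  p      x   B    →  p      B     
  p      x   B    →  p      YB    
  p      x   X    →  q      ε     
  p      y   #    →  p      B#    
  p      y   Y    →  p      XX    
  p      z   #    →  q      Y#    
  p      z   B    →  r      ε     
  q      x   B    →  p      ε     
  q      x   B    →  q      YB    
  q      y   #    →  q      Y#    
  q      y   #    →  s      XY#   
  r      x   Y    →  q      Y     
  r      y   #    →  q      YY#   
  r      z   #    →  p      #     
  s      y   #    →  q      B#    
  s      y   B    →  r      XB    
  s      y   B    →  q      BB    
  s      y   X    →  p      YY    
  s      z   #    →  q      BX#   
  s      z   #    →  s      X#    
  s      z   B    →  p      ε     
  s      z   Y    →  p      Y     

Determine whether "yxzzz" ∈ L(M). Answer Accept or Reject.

One accepting computation: (p, yxzzz, #) ⊢ (p, xzzz, B#) ⊢ (p, zzz, B#) ⊢ (r, zz, #) ⊢ (p, z, #) ⊢ (q, ε, Y#)
All input consumed and state q ∈ F.

Accept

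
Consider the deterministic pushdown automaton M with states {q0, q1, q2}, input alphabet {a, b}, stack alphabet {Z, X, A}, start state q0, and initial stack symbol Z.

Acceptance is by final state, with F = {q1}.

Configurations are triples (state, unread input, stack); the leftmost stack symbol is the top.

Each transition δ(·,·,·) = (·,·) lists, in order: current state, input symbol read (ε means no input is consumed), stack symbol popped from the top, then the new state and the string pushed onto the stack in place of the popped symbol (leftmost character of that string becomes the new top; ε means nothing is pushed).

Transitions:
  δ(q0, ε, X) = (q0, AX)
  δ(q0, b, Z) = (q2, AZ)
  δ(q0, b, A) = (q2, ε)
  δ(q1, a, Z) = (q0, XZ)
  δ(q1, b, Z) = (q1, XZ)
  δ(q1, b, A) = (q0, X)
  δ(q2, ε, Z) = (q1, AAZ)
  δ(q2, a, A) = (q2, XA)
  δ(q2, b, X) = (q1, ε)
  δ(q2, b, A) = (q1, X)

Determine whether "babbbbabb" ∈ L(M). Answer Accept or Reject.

(q0, babbbbabb, Z)
  read b, top Z: go to q2, push AZ → (q2, abbbbabb, AZ)
  read a, top A: go to q2, push XA → (q2, bbbbabb, XAZ)
  read b, top X: go to q1, push ε → (q1, bbbabb, AZ)
  read b, top A: go to q0, push X → (q0, bbabb, XZ)
  ε-move, top X: go to q0, push AX → (q0, bbabb, AXZ)
  read b, top A: go to q2, push ε → (q2, babb, XZ)
  read b, top X: go to q1, push ε → (q1, abb, Z)
  read a, top Z: go to q0, push XZ → (q0, bb, XZ)
  ε-move, top X: go to q0, push AX → (q0, bb, AXZ)
  read b, top A: go to q2, push ε → (q2, b, XZ)
  read b, top X: go to q1, push ε → (q1, ε, Z)
All input consumed; state q1 ∈ F.

Accept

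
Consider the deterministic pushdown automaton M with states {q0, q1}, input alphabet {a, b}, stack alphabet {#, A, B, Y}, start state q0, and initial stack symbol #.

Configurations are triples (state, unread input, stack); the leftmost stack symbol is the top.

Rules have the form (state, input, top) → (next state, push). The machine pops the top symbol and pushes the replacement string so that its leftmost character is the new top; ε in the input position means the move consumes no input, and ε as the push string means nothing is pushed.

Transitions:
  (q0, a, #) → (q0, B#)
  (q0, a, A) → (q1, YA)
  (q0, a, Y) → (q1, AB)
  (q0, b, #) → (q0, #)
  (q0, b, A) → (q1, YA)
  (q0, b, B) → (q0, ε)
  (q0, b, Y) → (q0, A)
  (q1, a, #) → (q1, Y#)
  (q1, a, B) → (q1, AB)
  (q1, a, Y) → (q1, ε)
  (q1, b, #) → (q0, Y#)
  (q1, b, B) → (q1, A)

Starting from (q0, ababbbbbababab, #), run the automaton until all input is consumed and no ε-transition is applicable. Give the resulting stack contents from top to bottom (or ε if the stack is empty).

#

(q0, ababbbbbababab, #) ⊢ (q0, babbbbbababab, B#) ⊢ (q0, abbbbbababab, #) ⊢ (q0, bbbbbababab, B#) ⊢ (q0, bbbbababab, #) ⊢ (q0, bbbababab, #) ⊢ (q0, bbababab, #) ⊢ (q0, bababab, #) ⊢ (q0, ababab, #) ⊢ (q0, babab, B#) ⊢ (q0, abab, #) ⊢ (q0, bab, B#) ⊢ (q0, ab, #) ⊢ (q0, b, B#) ⊢ (q0, ε, #)
All input consumed in state q0 with stack #.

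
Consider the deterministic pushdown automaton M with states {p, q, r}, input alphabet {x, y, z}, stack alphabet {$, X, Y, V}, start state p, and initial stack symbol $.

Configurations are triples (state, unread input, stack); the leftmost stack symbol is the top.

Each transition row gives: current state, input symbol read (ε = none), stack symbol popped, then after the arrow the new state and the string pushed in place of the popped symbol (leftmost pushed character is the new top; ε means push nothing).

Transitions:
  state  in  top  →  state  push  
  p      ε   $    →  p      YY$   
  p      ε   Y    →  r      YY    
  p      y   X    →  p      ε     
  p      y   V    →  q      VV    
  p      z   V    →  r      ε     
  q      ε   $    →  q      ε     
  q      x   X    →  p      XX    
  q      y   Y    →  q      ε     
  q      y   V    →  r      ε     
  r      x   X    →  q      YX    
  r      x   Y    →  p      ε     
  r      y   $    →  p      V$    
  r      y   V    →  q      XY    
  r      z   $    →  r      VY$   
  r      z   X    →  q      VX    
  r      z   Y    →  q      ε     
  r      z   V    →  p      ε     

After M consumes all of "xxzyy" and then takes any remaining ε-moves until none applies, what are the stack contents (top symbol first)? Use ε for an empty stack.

ε

(p, xxzyy, $) ⊢ (p, xxzyy, YY$) ⊢ (r, xxzyy, YYY$) ⊢ (p, xzyy, YY$) ⊢ (r, xzyy, YYY$) ⊢ (p, zyy, YY$) ⊢ (r, zyy, YYY$) ⊢ (q, yy, YY$) ⊢ (q, y, Y$) ⊢ (q, ε, $) ⊢ (q, ε, ε)
All input consumed in state q with stack ε.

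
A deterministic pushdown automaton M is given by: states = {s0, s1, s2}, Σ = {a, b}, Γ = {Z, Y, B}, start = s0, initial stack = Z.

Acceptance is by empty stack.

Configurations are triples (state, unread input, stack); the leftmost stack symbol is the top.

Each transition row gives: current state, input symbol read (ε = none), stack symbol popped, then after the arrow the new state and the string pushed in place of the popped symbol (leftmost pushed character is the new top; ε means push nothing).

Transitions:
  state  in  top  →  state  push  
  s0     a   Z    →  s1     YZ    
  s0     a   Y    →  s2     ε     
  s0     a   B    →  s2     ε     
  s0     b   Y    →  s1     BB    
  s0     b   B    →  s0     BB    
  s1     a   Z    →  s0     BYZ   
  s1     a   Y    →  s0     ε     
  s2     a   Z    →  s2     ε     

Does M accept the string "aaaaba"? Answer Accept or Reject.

Reject

(s0, aaaaba, Z)
  read a, top Z: go to s1, push YZ → (s1, aaaba, YZ)
  read a, top Y: go to s0, push ε → (s0, aaba, Z)
  read a, top Z: go to s1, push YZ → (s1, aba, YZ)
  read a, top Y: go to s0, push ε → (s0, ba, Z)
No transition applies at (s0, ba, Z); input not fully consumed.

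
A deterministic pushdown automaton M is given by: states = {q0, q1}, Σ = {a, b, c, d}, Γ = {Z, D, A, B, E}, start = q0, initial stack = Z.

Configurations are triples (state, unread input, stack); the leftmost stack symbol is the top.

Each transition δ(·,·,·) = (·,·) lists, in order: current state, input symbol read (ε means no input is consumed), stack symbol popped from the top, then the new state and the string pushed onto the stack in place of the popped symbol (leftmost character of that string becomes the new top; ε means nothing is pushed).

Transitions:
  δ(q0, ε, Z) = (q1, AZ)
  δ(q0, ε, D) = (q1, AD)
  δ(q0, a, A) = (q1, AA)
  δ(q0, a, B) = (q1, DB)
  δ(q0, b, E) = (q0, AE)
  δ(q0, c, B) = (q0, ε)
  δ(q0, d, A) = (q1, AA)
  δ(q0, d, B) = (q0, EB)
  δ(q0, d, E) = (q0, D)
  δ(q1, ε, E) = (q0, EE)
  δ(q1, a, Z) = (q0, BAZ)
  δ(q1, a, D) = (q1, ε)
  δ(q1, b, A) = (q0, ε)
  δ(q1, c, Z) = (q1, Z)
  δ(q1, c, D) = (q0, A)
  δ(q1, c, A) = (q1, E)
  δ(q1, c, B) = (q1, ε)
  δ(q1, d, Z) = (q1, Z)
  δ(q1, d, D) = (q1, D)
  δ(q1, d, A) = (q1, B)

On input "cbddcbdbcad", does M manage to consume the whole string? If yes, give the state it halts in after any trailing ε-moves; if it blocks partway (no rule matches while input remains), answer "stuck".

(q0, cbddcbdbcad, Z) ⊢ (q1, cbddcbdbcad, AZ) ⊢ (q1, bddcbdbcad, EZ) ⊢ (q0, bddcbdbcad, EEZ) ⊢ (q0, ddcbdbcad, AEEZ) ⊢ (q1, dcbdbcad, AAEEZ) ⊢ (q1, cbdbcad, BAEEZ) ⊢ (q1, bdbcad, AEEZ) ⊢ (q0, dbcad, EEZ) ⊢ (q0, bcad, DEZ) ⊢ (q1, bcad, ADEZ) ⊢ (q0, cad, DEZ) ⊢ (q1, cad, ADEZ) ⊢ (q1, ad, EDEZ) ⊢ (q0, ad, EEDEZ)
No transition for (q0, a, top E); M blocks with input ad remaining.

stuck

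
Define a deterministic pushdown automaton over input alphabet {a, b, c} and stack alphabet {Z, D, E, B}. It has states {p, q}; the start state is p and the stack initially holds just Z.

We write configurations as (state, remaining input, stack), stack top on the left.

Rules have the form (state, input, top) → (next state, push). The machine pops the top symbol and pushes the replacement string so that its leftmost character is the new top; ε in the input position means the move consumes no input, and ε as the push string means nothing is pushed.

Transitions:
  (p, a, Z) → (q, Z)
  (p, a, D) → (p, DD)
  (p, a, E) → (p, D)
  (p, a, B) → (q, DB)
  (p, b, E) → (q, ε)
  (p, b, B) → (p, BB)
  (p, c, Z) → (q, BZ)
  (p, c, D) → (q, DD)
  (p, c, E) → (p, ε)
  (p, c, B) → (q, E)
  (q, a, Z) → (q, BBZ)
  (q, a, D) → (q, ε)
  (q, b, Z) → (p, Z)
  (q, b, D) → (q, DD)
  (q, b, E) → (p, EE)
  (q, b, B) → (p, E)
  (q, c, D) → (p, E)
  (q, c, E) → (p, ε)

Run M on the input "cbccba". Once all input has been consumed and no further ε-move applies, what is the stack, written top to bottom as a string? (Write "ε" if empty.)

DZ

(p, cbccba, Z)
  read c, top Z: go to q, push BZ → (q, bccba, BZ)
  read b, top B: go to p, push E → (p, ccba, EZ)
  read c, top E: go to p, push ε → (p, cba, Z)
  read c, top Z: go to q, push BZ → (q, ba, BZ)
  read b, top B: go to p, push E → (p, a, EZ)
  read a, top E: go to p, push D → (p, ε, DZ)
All input consumed in state p with stack DZ.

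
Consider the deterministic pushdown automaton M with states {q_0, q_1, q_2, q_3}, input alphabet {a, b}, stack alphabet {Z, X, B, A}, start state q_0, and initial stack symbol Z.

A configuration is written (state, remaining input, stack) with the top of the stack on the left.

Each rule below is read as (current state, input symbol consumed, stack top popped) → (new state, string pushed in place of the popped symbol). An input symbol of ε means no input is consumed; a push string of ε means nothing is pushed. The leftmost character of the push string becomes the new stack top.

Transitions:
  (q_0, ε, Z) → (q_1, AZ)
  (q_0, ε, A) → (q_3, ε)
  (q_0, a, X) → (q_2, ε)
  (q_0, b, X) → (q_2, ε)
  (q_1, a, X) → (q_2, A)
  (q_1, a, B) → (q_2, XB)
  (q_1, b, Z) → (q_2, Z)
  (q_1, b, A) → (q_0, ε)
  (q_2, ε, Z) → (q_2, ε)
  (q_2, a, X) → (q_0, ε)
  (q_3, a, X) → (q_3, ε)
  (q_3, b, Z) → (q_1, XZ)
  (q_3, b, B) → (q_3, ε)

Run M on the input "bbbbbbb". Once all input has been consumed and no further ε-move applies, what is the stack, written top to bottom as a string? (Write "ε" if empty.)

(q_0, bbbbbbb, Z)
  ε-move, top Z: go to q_1, push AZ → (q_1, bbbbbbb, AZ)
  read b, top A: go to q_0, push ε → (q_0, bbbbbb, Z)
  ε-move, top Z: go to q_1, push AZ → (q_1, bbbbbb, AZ)
  read b, top A: go to q_0, push ε → (q_0, bbbbb, Z)
  ε-move, top Z: go to q_1, push AZ → (q_1, bbbbb, AZ)
  read b, top A: go to q_0, push ε → (q_0, bbbb, Z)
  ε-move, top Z: go to q_1, push AZ → (q_1, bbbb, AZ)
  read b, top A: go to q_0, push ε → (q_0, bbb, Z)
  ε-move, top Z: go to q_1, push AZ → (q_1, bbb, AZ)
  read b, top A: go to q_0, push ε → (q_0, bb, Z)
  ε-move, top Z: go to q_1, push AZ → (q_1, bb, AZ)
  read b, top A: go to q_0, push ε → (q_0, b, Z)
  ε-move, top Z: go to q_1, push AZ → (q_1, b, AZ)
  read b, top A: go to q_0, push ε → (q_0, ε, Z)
  ε-move, top Z: go to q_1, push AZ → (q_1, ε, AZ)
All input consumed in state q_1 with stack AZ.

AZ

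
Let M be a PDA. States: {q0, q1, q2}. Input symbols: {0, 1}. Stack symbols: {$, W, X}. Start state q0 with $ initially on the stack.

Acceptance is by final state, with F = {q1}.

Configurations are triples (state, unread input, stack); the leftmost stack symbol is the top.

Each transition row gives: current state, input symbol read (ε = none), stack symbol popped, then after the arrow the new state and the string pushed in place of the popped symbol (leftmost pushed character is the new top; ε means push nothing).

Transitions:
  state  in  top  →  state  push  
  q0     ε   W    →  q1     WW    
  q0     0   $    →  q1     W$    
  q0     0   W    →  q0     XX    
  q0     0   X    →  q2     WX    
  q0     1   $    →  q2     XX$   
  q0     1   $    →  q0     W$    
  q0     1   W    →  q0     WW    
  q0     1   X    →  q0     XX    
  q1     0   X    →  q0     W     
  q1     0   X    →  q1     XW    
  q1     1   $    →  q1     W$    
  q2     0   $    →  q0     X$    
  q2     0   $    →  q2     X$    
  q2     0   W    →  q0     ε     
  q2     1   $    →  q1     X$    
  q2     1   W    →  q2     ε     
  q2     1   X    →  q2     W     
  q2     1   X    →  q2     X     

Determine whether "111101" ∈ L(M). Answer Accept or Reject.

Accept

One accepting computation: (q0, 111101, $) ⊢ (q2, 11101, XX$) ⊢ (q2, 1101, WX$) ⊢ (q2, 101, X$) ⊢ (q2, 01, W$) ⊢ (q0, 1, $) ⊢ (q0, ε, W$) ⊢ (q1, ε, WW$)
All input consumed and state q1 ∈ F.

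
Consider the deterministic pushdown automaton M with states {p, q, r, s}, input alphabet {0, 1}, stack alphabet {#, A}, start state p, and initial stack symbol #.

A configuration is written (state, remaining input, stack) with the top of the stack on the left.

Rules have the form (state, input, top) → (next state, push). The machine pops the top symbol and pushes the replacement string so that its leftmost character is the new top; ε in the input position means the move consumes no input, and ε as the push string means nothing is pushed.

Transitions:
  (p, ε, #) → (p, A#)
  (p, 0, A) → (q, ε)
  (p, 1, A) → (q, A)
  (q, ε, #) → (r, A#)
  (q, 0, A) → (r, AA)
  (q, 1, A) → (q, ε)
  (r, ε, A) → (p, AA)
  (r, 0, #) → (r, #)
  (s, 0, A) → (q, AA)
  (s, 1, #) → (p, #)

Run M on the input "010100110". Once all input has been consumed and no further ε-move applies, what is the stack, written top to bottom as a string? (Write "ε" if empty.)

AAAAA#

(p, 010100110, #)
  ε-move, top #: go to p, push A# → (p, 010100110, A#)
  read 0, top A: go to q, push ε → (q, 10100110, #)
  ε-move, top #: go to r, push A# → (r, 10100110, A#)
  ε-move, top A: go to p, push AA → (p, 10100110, AA#)
  read 1, top A: go to q, push A → (q, 0100110, AA#)
  read 0, top A: go to r, push AA → (r, 100110, AAA#)
  ε-move, top A: go to p, push AA → (p, 100110, AAAA#)
  read 1, top A: go to q, push A → (q, 00110, AAAA#)
  read 0, top A: go to r, push AA → (r, 0110, AAAAA#)
  ε-move, top A: go to p, push AA → (p, 0110, AAAAAA#)
  read 0, top A: go to q, push ε → (q, 110, AAAAA#)
  read 1, top A: go to q, push ε → (q, 10, AAAA#)
  read 1, top A: go to q, push ε → (q, 0, AAA#)
  read 0, top A: go to r, push AA → (r, ε, AAAA#)
  ε-move, top A: go to p, push AA → (p, ε, AAAAA#)
All input consumed in state p with stack AAAAA#.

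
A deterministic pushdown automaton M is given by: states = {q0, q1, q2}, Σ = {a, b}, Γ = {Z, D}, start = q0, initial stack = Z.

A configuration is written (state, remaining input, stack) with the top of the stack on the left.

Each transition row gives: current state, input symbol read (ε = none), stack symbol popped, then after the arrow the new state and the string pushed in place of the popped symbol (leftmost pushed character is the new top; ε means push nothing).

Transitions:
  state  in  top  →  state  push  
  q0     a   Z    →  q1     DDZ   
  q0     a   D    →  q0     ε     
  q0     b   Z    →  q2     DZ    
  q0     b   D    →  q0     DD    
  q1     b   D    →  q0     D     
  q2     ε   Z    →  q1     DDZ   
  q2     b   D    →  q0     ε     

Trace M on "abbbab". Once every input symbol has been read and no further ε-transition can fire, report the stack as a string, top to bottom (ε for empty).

DDDDZ

(q0, abbbab, Z)
  read a, top Z: go to q1, push DDZ → (q1, bbbab, DDZ)
  read b, top D: go to q0, push D → (q0, bbab, DDZ)
  read b, top D: go to q0, push DD → (q0, bab, DDDZ)
  read b, top D: go to q0, push DD → (q0, ab, DDDDZ)
  read a, top D: go to q0, push ε → (q0, b, DDDZ)
  read b, top D: go to q0, push DD → (q0, ε, DDDDZ)
All input consumed in state q0 with stack DDDDZ.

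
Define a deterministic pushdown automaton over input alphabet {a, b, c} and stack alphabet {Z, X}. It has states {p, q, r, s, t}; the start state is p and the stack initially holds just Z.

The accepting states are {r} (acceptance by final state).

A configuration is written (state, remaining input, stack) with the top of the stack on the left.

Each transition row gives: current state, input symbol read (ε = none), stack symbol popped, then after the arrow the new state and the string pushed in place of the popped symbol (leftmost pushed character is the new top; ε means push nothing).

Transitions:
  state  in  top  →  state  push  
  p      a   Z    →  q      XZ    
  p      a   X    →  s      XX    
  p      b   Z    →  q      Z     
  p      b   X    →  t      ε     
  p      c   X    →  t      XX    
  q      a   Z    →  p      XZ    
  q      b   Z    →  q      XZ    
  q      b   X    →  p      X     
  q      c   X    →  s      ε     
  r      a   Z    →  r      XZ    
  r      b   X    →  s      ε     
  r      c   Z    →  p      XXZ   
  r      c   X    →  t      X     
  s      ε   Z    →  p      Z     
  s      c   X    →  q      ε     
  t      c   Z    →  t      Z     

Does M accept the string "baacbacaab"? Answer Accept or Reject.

Reject

(p, baacbacaab, Z) ⊢ (q, aacbacaab, Z) ⊢ (p, acbacaab, XZ) ⊢ (s, cbacaab, XXZ) ⊢ (q, bacaab, XZ) ⊢ (p, acaab, XZ) ⊢ (s, caab, XXZ) ⊢ (q, aab, XZ)
No transition applies at (q, aab, XZ); input not fully consumed.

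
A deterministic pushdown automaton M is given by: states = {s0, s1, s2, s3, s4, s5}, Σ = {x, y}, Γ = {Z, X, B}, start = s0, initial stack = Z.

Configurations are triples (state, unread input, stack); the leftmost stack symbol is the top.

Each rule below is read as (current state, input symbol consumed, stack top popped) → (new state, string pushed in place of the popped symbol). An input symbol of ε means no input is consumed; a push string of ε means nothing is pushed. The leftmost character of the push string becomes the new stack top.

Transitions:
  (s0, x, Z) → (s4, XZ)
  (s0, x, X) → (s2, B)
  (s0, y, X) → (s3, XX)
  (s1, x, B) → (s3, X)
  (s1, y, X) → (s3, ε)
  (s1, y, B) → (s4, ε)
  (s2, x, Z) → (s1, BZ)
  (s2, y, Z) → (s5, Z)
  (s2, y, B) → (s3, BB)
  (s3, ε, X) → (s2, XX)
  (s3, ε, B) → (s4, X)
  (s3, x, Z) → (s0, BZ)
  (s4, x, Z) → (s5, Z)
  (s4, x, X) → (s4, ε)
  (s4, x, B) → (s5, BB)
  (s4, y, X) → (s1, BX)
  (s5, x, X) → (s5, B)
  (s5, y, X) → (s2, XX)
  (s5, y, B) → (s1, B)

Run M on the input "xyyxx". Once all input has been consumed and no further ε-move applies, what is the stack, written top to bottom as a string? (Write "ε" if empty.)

Z

(s0, xyyxx, Z) ⊢ (s4, yyxx, XZ) ⊢ (s1, yxx, BXZ) ⊢ (s4, xx, XZ) ⊢ (s4, x, Z) ⊢ (s5, ε, Z)
All input consumed in state s5 with stack Z.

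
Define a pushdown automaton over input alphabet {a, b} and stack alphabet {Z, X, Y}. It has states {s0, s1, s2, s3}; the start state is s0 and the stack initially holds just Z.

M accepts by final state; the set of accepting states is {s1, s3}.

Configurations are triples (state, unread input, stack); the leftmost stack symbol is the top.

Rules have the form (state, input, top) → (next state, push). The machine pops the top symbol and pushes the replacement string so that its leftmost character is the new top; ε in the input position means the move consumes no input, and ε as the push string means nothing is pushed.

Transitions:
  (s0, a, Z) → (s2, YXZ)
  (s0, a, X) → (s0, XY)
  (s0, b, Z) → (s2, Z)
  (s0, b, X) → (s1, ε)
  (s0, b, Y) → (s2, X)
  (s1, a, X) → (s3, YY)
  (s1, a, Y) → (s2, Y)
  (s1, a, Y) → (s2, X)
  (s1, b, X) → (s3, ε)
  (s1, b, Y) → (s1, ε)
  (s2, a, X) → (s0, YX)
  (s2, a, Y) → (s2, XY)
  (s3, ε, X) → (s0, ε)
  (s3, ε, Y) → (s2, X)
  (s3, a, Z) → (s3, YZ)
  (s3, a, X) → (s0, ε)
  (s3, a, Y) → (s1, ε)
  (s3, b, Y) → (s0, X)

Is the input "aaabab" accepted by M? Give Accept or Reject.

No computation consumes all input and reaches a final state.

Reject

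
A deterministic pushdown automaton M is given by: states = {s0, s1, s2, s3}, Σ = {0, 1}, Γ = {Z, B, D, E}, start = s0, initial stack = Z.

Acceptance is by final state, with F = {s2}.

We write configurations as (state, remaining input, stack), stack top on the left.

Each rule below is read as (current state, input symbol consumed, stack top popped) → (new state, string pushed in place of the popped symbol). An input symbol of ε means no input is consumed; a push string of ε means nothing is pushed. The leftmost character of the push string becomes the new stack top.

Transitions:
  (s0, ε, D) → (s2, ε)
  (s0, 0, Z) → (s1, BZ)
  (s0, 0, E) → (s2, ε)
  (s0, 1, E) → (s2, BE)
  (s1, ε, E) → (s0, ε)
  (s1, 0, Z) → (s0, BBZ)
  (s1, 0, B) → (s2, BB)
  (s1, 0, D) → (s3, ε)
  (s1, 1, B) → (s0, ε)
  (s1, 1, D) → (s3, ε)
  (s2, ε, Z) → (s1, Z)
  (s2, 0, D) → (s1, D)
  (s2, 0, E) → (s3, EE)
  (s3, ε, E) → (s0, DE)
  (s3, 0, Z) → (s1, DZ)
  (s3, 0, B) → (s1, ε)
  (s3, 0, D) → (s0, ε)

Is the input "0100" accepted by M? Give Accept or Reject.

Accept

(s0, 0100, Z)
  read 0, top Z: go to s1, push BZ → (s1, 100, BZ)
  read 1, top B: go to s0, push ε → (s0, 00, Z)
  read 0, top Z: go to s1, push BZ → (s1, 0, BZ)
  read 0, top B: go to s2, push BB → (s2, ε, BBZ)
All input consumed; state s2 ∈ F.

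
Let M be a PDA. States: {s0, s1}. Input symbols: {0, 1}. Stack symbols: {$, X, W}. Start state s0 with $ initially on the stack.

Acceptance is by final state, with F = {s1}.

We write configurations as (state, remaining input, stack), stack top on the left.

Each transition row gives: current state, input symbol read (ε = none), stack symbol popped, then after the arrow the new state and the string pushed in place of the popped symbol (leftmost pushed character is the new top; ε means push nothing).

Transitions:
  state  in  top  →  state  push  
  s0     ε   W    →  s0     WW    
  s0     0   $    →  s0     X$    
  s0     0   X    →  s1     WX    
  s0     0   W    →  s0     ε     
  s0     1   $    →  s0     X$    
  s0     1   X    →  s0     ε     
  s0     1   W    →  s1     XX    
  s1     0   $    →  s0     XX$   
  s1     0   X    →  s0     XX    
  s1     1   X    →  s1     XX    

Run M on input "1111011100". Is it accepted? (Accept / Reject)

One accepting computation: (s0, 1111011100, $) ⊢ (s0, 111011100, X$) ⊢ (s0, 11011100, $) ⊢ (s0, 1011100, X$) ⊢ (s0, 011100, $) ⊢ (s0, 11100, X$) ⊢ (s0, 1100, $) ⊢ (s0, 100, X$) ⊢ (s0, 00, $) ⊢ (s0, 0, X$) ⊢ (s1, ε, WX$)
All input consumed and state s1 ∈ F.

Accept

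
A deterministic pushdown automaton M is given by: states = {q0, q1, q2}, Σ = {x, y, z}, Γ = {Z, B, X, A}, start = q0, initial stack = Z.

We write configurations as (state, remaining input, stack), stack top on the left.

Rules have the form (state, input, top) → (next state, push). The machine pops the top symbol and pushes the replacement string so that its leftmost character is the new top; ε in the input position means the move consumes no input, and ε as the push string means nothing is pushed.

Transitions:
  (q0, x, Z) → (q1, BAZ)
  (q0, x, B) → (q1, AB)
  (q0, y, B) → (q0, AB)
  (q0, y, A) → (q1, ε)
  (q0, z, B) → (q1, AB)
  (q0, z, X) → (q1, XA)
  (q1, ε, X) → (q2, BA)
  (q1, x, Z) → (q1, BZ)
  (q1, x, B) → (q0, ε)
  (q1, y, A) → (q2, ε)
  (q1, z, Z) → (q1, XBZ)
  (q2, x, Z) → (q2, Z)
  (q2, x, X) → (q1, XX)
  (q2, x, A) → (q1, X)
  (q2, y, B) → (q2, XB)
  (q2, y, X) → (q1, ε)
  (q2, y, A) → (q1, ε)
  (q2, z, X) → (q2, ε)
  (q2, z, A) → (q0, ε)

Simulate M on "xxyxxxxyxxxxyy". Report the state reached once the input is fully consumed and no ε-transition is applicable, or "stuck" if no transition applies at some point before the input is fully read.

(q0, xxyxxxxyxxxxyy, Z)
  read x, top Z: go to q1, push BAZ → (q1, xyxxxxyxxxxyy, BAZ)
  read x, top B: go to q0, push ε → (q0, yxxxxyxxxxyy, AZ)
  read y, top A: go to q1, push ε → (q1, xxxxyxxxxyy, Z)
  read x, top Z: go to q1, push BZ → (q1, xxxyxxxxyy, BZ)
  read x, top B: go to q0, push ε → (q0, xxyxxxxyy, Z)
  read x, top Z: go to q1, push BAZ → (q1, xyxxxxyy, BAZ)
  read x, top B: go to q0, push ε → (q0, yxxxxyy, AZ)
  read y, top A: go to q1, push ε → (q1, xxxxyy, Z)
  read x, top Z: go to q1, push BZ → (q1, xxxyy, BZ)
  read x, top B: go to q0, push ε → (q0, xxyy, Z)
  read x, top Z: go to q1, push BAZ → (q1, xyy, BAZ)
  read x, top B: go to q0, push ε → (q0, yy, AZ)
  read y, top A: go to q1, push ε → (q1, y, Z)
No transition for (q1, y, top Z); M blocks with input y remaining.

stuck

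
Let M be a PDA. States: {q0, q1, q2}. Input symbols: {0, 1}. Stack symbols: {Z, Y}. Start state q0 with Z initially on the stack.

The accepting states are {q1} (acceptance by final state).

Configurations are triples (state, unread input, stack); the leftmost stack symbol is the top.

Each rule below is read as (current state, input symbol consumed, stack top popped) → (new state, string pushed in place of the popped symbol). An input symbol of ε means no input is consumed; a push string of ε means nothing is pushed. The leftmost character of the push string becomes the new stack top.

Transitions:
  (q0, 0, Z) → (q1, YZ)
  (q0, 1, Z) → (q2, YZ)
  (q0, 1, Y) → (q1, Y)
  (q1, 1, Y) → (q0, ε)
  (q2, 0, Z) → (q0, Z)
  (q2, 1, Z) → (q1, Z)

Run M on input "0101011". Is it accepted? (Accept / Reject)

No computation consumes all input and reaches a final state.

Reject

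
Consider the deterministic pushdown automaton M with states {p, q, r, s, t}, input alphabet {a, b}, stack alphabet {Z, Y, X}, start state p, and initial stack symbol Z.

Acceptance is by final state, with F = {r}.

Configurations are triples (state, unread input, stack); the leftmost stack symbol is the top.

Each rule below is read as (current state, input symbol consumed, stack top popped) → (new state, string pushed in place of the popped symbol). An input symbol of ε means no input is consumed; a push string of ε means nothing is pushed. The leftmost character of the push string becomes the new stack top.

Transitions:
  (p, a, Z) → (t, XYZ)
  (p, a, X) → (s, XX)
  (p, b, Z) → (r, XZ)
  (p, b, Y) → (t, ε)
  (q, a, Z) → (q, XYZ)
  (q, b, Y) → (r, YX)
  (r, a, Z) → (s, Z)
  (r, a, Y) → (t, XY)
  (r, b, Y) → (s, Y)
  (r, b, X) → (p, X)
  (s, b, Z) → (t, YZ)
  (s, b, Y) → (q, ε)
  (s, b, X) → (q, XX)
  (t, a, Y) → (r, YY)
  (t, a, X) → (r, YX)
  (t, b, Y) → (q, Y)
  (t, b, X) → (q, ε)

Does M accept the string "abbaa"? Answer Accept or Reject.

Accept

(p, abbaa, Z) ⊢ (t, bbaa, XYZ) ⊢ (q, baa, YZ) ⊢ (r, aa, YXZ) ⊢ (t, a, XYXZ) ⊢ (r, ε, YXYXZ)
All input consumed; state r ∈ F.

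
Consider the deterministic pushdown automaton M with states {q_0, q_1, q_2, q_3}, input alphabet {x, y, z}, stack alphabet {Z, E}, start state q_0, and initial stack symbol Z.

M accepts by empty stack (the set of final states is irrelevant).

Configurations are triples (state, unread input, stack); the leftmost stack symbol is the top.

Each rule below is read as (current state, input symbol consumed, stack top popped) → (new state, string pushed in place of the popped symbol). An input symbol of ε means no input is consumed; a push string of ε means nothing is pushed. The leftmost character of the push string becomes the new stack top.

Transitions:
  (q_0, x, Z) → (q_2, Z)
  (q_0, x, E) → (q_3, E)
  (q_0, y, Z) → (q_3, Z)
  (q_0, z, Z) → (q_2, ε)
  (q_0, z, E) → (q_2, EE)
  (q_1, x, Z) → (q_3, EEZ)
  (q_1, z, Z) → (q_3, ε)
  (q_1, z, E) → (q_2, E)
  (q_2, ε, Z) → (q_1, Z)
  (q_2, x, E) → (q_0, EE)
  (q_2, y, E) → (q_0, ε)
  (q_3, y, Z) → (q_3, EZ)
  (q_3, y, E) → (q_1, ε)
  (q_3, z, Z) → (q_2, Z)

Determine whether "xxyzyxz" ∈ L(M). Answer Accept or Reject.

Accept

(q_0, xxyzyxz, Z)
  read x, top Z: go to q_2, push Z → (q_2, xyzyxz, Z)
  ε-move, top Z: go to q_1, push Z → (q_1, xyzyxz, Z)
  read x, top Z: go to q_3, push EEZ → (q_3, yzyxz, EEZ)
  read y, top E: go to q_1, push ε → (q_1, zyxz, EZ)
  read z, top E: go to q_2, push E → (q_2, yxz, EZ)
  read y, top E: go to q_0, push ε → (q_0, xz, Z)
  read x, top Z: go to q_2, push Z → (q_2, z, Z)
  ε-move, top Z: go to q_1, push Z → (q_1, z, Z)
  read z, top Z: go to q_3, push ε → (q_3, ε, ε)
All input consumed and the stack is empty.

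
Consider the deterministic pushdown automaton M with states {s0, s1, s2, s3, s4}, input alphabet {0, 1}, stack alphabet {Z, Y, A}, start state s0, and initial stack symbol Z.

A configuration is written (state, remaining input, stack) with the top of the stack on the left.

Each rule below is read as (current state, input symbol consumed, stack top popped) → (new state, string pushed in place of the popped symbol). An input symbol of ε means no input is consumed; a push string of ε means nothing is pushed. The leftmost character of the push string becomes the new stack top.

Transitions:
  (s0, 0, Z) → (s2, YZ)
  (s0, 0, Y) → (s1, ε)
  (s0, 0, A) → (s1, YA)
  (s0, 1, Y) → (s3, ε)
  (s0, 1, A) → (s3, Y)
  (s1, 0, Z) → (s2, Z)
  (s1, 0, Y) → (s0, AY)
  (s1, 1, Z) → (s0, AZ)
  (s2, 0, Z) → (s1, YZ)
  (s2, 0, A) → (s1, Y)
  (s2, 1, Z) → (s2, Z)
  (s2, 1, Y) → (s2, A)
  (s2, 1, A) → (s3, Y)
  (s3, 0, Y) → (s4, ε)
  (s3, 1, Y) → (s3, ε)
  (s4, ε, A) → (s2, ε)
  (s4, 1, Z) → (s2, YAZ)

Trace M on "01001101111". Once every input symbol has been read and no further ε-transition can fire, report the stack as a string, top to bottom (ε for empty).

(s0, 01001101111, Z) ⊢ (s2, 1001101111, YZ) ⊢ (s2, 001101111, AZ) ⊢ (s1, 01101111, YZ) ⊢ (s0, 1101111, AYZ) ⊢ (s3, 101111, YYZ) ⊢ (s3, 01111, YZ) ⊢ (s4, 1111, Z) ⊢ (s2, 111, YAZ) ⊢ (s2, 11, AAZ) ⊢ (s3, 1, YAZ) ⊢ (s3, ε, AZ)
All input consumed in state s3 with stack AZ.

AZ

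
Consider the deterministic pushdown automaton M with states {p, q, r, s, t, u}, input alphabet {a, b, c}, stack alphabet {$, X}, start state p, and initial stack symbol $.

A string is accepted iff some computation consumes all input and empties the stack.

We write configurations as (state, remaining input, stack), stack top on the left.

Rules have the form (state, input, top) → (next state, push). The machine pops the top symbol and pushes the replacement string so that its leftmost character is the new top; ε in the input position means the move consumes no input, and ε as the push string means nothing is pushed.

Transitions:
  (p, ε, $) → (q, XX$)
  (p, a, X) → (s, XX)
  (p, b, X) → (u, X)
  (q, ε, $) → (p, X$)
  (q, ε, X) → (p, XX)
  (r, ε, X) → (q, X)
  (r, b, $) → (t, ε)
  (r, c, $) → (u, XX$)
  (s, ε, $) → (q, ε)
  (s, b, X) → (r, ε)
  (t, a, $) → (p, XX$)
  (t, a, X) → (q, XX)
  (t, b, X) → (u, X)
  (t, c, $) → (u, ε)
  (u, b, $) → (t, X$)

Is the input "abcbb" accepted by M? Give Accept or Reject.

(p, abcbb, $)
  ε-move, top $: go to q, push XX$ → (q, abcbb, XX$)
  ε-move, top X: go to p, push XX → (p, abcbb, XXX$)
  read a, top X: go to s, push XX → (s, bcbb, XXXX$)
  read b, top X: go to r, push ε → (r, cbb, XXX$)
  ε-move, top X: go to q, push X → (q, cbb, XXX$)
  ε-move, top X: go to p, push XX → (p, cbb, XXXX$)
No transition applies at (p, cbb, XXXX$); input not fully consumed.

Reject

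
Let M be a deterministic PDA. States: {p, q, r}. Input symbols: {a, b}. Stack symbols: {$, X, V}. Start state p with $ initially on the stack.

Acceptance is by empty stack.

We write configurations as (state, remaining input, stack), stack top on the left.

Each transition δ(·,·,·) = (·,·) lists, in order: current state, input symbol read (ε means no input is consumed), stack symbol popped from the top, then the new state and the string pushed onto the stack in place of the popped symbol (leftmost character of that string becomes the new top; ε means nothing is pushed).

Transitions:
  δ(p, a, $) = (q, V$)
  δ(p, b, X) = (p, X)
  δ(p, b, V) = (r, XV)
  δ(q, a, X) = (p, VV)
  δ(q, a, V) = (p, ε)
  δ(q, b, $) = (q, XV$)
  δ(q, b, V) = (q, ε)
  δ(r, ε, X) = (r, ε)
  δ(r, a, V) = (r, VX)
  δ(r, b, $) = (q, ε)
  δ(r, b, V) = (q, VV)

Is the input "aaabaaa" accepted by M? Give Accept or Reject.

Reject

(p, aaabaaa, $)
  read a, top $: go to q, push V$ → (q, aabaaa, V$)
  read a, top V: go to p, push ε → (p, abaaa, $)
  read a, top $: go to q, push V$ → (q, baaa, V$)
  read b, top V: go to q, push ε → (q, aaa, $)
No transition applies at (q, aaa, $); input not fully consumed.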